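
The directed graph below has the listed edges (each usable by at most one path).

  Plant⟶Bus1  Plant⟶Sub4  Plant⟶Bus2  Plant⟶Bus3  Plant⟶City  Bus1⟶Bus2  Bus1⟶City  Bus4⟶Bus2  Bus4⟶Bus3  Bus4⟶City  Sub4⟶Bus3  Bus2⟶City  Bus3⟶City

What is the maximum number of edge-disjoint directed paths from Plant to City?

Assign every edge capacity 1; by Menger, the answer equals the max flow.
Path Plant→City (+1); total 1.
Path Plant→Bus1→City (+1); total 2.
Path Plant→Bus2→City (+1); total 3.
Path Plant→Bus3→City (+1); total 4.
No residual Plant→City path; max flow = 4.
Certifying cut of size 4: {Bus3→City, Plant→Bus1, Plant→Bus2, Plant→City}.

4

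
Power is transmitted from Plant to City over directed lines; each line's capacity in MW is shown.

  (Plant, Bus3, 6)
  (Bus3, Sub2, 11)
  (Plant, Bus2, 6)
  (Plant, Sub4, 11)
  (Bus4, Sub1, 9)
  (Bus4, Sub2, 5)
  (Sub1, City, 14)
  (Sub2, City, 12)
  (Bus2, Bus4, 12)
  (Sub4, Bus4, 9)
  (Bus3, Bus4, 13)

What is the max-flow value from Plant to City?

Augment Plant→Bus3→Sub2→City: bottleneck 6, flow now 6.
Augment Plant→Bus2→Bus4→Sub1→City: bottleneck 6, flow now 12.
Augment Plant→Sub4→Bus4→Sub1→City: bottleneck 3, flow now 15.
Augment Plant→Sub4→Bus4→Sub2→City: bottleneck 5, flow now 20.
No augmenting path remains; maximum flow = 20.
In the residual graph, reachable from Plant: {Plant, Bus2, Sub4, Bus4}.
Min-cut edges: Plant→Bus3 (6), Bus4→Sub1 (9), Bus4→Sub2 (5); capacity 6 + 9 + 5 = 20.
This cut is saturated, so no flow can exceed 20.

20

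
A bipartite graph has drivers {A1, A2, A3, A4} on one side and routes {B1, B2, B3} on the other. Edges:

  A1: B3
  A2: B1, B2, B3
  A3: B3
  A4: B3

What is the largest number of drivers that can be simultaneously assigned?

2

Unit-capacity flow: source→left, listed edges, right→sink; max matching = max flow.
Augmenting path A1→B3 (+1); matched 1.
Augmenting path A2→B1 (+1); matched 2.
No augmenting path remains; maximum matching = 2.
König certificate: {A2, B3} is a vertex cover of size 2 (every listed pair touches it), so no matching can be larger.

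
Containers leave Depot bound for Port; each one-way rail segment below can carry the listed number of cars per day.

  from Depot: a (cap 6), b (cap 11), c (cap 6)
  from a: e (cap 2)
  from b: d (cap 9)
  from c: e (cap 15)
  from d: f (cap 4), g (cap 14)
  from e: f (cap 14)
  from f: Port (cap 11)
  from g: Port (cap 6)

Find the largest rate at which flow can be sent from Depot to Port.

Augment Depot→a→e→f→Port: bottleneck 2, flow now 2.
Augment Depot→b→d→f→Port: bottleneck 4, flow now 6.
Augment Depot→b→d→g→Port: bottleneck 5, flow now 11.
Augment Depot→c→e→f→Port: bottleneck 5, flow now 16.
Augment Depot→c→e→f→d→g→Port: bottleneck 1, flow now 17. (uses reverse residual edge)
No augmenting path remains; maximum flow = 17.
In the residual graph, reachable from Depot: {Depot, a, b}.
Min-cut edges: Depot→c (6), a→e (2), b→d (9); capacity 6 + 2 + 9 = 17.
This cut is saturated, so no flow can exceed 17.

17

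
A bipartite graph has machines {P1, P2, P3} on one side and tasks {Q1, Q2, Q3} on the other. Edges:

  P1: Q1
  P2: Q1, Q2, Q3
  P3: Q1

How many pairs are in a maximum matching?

2

Unit-capacity flow: source→left, listed edges, right→sink; max matching = max flow.
Augmenting path P1→Q1 (+1); matched 1.
Augmenting path P2→Q2 (+1); matched 2.
No augmenting path remains; maximum matching = 2.
König certificate: {P2, Q1} is a vertex cover of size 2 (every listed pair touches it), so no matching can be larger.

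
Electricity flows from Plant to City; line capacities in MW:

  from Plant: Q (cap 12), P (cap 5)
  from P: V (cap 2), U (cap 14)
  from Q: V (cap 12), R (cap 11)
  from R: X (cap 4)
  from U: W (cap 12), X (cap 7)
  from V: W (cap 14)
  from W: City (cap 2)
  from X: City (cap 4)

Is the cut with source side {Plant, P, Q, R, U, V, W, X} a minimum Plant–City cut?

Given cut capacity: 2 + 4 = 6.
Augment Plant→P→U→W→City: bottleneck 2, flow now 2.
Augment Plant→P→U→X→City: bottleneck 3, flow now 5.
Augment Plant→Q→R→X→City: bottleneck 1, flow now 6.
No augmenting path remains; maximum flow = 6.
Cut capacity 6 equals the max flow, so it is a minimum cut.

Yes — it is a minimum cut (capacity 6).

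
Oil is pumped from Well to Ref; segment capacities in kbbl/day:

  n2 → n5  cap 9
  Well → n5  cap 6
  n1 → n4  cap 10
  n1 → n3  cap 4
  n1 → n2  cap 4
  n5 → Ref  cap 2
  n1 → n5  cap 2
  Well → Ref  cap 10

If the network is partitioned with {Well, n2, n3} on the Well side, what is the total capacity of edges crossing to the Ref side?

Edges leaving {Well, n2, n3}: Well→n5 (6), Well→Ref (10), n2→n5 (9).
Cut capacity = 6 + 10 + 9 = 25.

25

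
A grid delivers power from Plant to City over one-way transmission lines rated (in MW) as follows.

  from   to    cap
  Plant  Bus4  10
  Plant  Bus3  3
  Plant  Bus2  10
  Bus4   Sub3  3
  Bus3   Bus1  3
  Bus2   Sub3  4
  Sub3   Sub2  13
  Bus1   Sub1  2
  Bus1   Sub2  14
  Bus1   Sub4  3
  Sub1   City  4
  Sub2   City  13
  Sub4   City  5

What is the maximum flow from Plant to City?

Augment Plant→Bus4→Sub3→Sub2→City: bottleneck 3, flow now 3.
Augment Plant→Bus3→Bus1→Sub1→City: bottleneck 2, flow now 5.
Augment Plant→Bus3→Bus1→Sub2→City: bottleneck 1, flow now 6.
Augment Plant→Bus2→Sub3→Sub2→City: bottleneck 4, flow now 10.
No augmenting path remains; maximum flow = 10.
In the residual graph, reachable from Plant: {Plant, Bus4, Bus2}.
Min-cut edges: Plant→Bus3 (3), Bus4→Sub3 (3), Bus2→Sub3 (4); capacity 3 + 3 + 4 = 10.
This cut is saturated, so no flow can exceed 10.

10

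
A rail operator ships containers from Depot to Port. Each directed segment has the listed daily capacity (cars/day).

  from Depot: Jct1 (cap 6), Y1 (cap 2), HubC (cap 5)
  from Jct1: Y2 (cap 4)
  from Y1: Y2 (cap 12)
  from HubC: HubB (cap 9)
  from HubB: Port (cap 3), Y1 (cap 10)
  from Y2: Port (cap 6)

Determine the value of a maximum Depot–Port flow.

9

Augment Depot→Jct1→Y2→Port: bottleneck 4, flow now 4.
Augment Depot→Y1→Y2→Port: bottleneck 2, flow now 6.
Augment Depot→HubC→HubB→Port: bottleneck 3, flow now 9.
No augmenting path remains; maximum flow = 9.
In the residual graph, reachable from Depot: {Depot, Jct1, Y1, HubC, HubB, Y2}.
Min-cut edges: HubB→Port (3), Y2→Port (6); capacity 3 + 6 = 9.
This cut is saturated, so no flow can exceed 9.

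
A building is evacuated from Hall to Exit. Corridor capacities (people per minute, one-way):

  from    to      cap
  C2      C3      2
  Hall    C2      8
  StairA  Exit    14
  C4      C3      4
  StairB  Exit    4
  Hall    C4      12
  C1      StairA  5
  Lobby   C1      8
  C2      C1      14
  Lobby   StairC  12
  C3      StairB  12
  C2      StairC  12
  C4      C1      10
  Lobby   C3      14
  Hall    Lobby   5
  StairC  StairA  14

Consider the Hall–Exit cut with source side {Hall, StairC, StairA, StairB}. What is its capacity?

Edges leaving {Hall, StairC, StairA, StairB}: Hall→C2 (8), Hall→Lobby (5), Hall→C4 (12), StairA→Exit (14), StairB→Exit (4).
Cut capacity = 8 + 5 + 12 + 14 + 4 = 43.

43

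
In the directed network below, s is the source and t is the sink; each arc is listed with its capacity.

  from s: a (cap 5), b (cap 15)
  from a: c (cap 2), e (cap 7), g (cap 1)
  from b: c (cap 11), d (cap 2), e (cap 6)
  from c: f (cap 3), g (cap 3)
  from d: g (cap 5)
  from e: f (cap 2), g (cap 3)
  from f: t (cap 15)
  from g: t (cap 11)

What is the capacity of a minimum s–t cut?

Augment s→a→g→t: bottleneck 1, flow now 1.
Augment s→a→c→f→t: bottleneck 2, flow now 3.
Augment s→a→e→f→t: bottleneck 2, flow now 5.
Augment s→b→c→f→t: bottleneck 1, flow now 6.
Augment s→b→c→g→t: bottleneck 3, flow now 9.
Augment s→b→d→g→t: bottleneck 2, flow now 11.
Augment s→b→e→g→t: bottleneck 3, flow now 14.
No augmenting path remains; maximum flow = 14.
By max-flow min-cut, the minimum cut capacity equals the max flow.
In the residual graph, reachable from s: {s, a, b, c, e}.
Min-cut edges: a→g (1), b→d (2), c→f (3), c→g (3), e→f (2), e→g (3); capacity 1 + 2 + 3 + 3 + 2 + 3 = 14.

14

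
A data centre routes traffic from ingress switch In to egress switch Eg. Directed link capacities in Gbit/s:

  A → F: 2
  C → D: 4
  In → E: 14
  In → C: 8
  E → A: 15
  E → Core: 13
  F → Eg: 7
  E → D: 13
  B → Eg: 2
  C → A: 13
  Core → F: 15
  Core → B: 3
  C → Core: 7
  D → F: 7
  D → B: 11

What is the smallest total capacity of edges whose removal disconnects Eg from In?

Augment In→C→D→B→Eg: bottleneck 2, flow now 2.
Augment In→C→D→F→Eg: bottleneck 2, flow now 4.
Augment In→C→A→F→Eg: bottleneck 2, flow now 6.
Augment In→C→Core→F→Eg: bottleneck 2, flow now 8.
Augment In→E→D→F→Eg: bottleneck 1, flow now 9.
No augmenting path remains; maximum flow = 9.
By max-flow min-cut, the minimum cut capacity equals the max flow.
In the residual graph, reachable from In: {In, C, E, D, A, Core, B, F}.
Min-cut edges: B→Eg (2), F→Eg (7); capacity 2 + 7 = 9.

9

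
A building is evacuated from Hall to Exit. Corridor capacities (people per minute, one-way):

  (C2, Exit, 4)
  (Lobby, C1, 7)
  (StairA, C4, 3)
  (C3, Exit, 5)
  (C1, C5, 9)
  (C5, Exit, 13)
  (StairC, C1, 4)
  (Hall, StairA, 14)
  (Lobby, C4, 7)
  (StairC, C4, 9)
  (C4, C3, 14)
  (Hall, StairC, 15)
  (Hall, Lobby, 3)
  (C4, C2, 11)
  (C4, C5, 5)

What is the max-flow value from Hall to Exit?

Augment Hall→StairC→C4→C2→Exit: bottleneck 4, flow now 4.
Augment Hall→StairC→C4→C5→Exit: bottleneck 5, flow now 9.
Augment Hall→StairC→C1→C5→Exit: bottleneck 4, flow now 13.
Augment Hall→StairA→C4→C3→Exit: bottleneck 3, flow now 16.
Augment Hall→Lobby→C4→C3→Exit: bottleneck 2, flow now 18.
Augment Hall→Lobby→C1→C5→Exit: bottleneck 1, flow now 19.
No augmenting path remains; maximum flow = 19.
In the residual graph, reachable from Hall: {Hall, StairC, StairA}.
Min-cut edges: Hall→Lobby (3), StairC→C4 (9), StairC→C1 (4), StairA→C4 (3); capacity 3 + 9 + 4 + 3 = 19.
This cut is saturated, so no flow can exceed 19.

19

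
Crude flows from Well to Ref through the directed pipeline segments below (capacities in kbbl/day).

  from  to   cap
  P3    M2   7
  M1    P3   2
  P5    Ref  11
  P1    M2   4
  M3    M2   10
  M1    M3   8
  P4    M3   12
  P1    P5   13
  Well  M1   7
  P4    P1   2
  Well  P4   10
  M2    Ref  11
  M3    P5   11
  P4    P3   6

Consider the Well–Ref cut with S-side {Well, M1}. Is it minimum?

Given cut capacity: 10 + 2 + 8 = 20.
Augment Well→M1→P3→M2→Ref: bottleneck 2, flow now 2.
Augment Well→M1→M3→M2→Ref: bottleneck 5, flow now 7.
Augment Well→P4→P3→M2→Ref: bottleneck 4, flow now 11.
Augment Well→P4→P1→P5→Ref: bottleneck 2, flow now 13.
Augment Well→P4→M3→P5→Ref: bottleneck 4, flow now 17.
No augmenting path remains; maximum flow = 17.
In the residual graph, reachable from Well: {Well}.
Min-cut edges: Well→M1 (7), Well→P4 (10); capacity 7 + 10 = 17.
Cut capacity 20 exceeds the max flow 17, so it is not minimum.

No — its capacity is 20, but the minimum cut has capacity 17.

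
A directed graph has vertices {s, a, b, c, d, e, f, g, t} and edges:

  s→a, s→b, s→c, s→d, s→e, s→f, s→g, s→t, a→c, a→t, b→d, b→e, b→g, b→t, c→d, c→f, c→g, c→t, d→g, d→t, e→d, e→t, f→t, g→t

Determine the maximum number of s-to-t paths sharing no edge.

8

Assign every edge capacity 1; by Menger, the answer equals the max flow.
Path s→t (+1); total 1.
Path s→a→t (+1); total 2.
Path s→b→t (+1); total 3.
Path s→c→t (+1); total 4.
Path s→d→t (+1); total 5.
Path s→e→t (+1); total 6.
Path s→f→t (+1); total 7.
Path s→g→t (+1); total 8.
No residual s→t path; max flow = 8.
Certifying cut of size 8: {s→a, s→b, s→c, s→d, s→e, s→f, s→g, s→t}.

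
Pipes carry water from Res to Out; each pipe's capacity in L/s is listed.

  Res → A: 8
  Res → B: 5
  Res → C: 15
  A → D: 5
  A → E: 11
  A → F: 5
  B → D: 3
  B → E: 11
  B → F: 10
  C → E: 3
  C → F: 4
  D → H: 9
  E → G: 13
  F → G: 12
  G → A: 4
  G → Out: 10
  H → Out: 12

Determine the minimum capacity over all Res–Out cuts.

18

Augment Res→A→D→H→Out: bottleneck 5, flow now 5.
Augment Res→A→E→G→Out: bottleneck 3, flow now 8.
Augment Res→B→D→H→Out: bottleneck 3, flow now 11.
Augment Res→B→E→G→Out: bottleneck 2, flow now 13.
Augment Res→C→E→G→Out: bottleneck 3, flow now 16.
Augment Res→C→F→G→Out: bottleneck 2, flow now 18.
No augmenting path remains; maximum flow = 18.
By max-flow min-cut, the minimum cut capacity equals the max flow.
In the residual graph, reachable from Res: {Res, A, B, C, E, F, G}.
Min-cut edges: A→D (5), B→D (3), G→Out (10); capacity 5 + 3 + 10 = 18.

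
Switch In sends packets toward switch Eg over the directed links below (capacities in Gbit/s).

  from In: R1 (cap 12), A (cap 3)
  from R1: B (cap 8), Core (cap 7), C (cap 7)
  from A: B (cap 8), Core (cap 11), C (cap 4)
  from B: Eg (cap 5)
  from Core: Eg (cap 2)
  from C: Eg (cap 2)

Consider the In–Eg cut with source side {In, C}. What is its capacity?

Edges leaving {In, C}: In→R1 (12), In→A (3), C→Eg (2).
Cut capacity = 12 + 3 + 2 = 17.

17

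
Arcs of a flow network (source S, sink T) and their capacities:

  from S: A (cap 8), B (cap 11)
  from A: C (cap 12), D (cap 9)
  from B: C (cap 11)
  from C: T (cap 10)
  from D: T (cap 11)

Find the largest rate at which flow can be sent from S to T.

18

Augment S→A→C→T: bottleneck 8, flow now 8.
Augment S→B→C→T: bottleneck 2, flow now 10.
Augment S→B→C→A→D→T: bottleneck 8, flow now 18. (uses reverse residual edge)
No augmenting path remains; maximum flow = 18.
In the residual graph, reachable from S: {S, B, C}.
Min-cut edges: S→A (8), C→T (10); capacity 8 + 10 = 18.
This cut is saturated, so no flow can exceed 18.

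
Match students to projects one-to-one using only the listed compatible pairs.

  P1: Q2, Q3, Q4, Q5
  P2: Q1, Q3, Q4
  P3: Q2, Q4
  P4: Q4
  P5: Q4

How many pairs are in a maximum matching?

Unit-capacity flow: source→left, listed edges, right→sink; max matching = max flow.
Augmenting path P1→Q2 (+1); matched 1.
Augmenting path P2→Q1 (+1); matched 2.
Augmenting path P3→Q4 (+1); matched 3.
Augmenting path P4→Q4→P3→Q2→P1→Q3 (+1); matched 4.
No augmenting path remains; maximum matching = 4.
König certificate: {P1, P2, P3, Q4} is a vertex cover of size 4 (every listed pair touches it), so no matching can be larger.

4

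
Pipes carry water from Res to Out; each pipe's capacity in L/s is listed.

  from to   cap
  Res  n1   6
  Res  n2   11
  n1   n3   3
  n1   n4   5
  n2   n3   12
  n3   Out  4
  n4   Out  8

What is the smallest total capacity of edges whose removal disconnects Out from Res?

9

Augment Res→n1→n3→Out: bottleneck 3, flow now 3.
Augment Res→n1→n4→Out: bottleneck 3, flow now 6.
Augment Res→n2→n3→Out: bottleneck 1, flow now 7.
Augment Res→n2→n3→n1→n4→Out: bottleneck 2, flow now 9. (uses reverse residual edge)
No augmenting path remains; maximum flow = 9.
By max-flow min-cut, the minimum cut capacity equals the max flow.
In the residual graph, reachable from Res: {Res, n1, n2, n3}.
Min-cut edges: n1→n4 (5), n3→Out (4); capacity 5 + 4 = 9.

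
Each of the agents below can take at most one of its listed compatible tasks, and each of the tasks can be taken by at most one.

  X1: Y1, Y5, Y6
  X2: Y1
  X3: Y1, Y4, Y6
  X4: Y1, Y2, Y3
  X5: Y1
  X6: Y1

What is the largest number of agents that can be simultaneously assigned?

4

Unit-capacity flow: source→left, listed edges, right→sink; max matching = max flow.
Augmenting path X1→Y1 (+1); matched 1.
Augmenting path X3→Y4 (+1); matched 2.
Augmenting path X4→Y2 (+1); matched 3.
Augmenting path X2→Y1→X1→Y5 (+1); matched 4.
No augmenting path remains; maximum matching = 4.
König certificate: {X1, X3, X4, Y1} is a vertex cover of size 4 (every listed pair touches it), so no matching can be larger.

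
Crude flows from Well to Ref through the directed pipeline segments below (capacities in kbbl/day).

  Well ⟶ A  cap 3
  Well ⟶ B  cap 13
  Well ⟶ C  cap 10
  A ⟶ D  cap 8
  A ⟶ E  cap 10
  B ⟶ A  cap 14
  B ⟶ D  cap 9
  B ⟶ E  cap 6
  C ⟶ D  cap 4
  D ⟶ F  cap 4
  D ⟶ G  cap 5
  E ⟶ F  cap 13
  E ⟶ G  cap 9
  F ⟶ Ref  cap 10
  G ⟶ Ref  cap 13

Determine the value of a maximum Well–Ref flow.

20

Augment Well→A→D→F→Ref: bottleneck 3, flow now 3.
Augment Well→B→D→F→Ref: bottleneck 1, flow now 4.
Augment Well→B→D→G→Ref: bottleneck 5, flow now 9.
Augment Well→B→E→F→Ref: bottleneck 6, flow now 15.
Augment Well→B→A→E→G→Ref: bottleneck 1, flow now 16.
Augment Well→C→D→A→E→G→Ref: bottleneck 3, flow now 19. (uses reverse residual edge)
Augment Well→C→D→B→A→E→G→Ref: bottleneck 1, flow now 20. (uses reverse residual edge)
No augmenting path remains; maximum flow = 20.
In the residual graph, reachable from Well: {Well, C}.
Min-cut edges: Well→A (3), Well→B (13), C→D (4); capacity 3 + 13 + 4 = 20.
This cut is saturated, so no flow can exceed 20.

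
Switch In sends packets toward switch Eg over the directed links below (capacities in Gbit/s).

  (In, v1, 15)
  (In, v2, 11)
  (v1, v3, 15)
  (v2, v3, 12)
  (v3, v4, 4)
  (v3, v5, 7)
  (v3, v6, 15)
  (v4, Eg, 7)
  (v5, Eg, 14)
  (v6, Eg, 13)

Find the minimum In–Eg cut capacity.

24

Augment In→v1→v3→v4→Eg: bottleneck 4, flow now 4.
Augment In→v1→v3→v5→Eg: bottleneck 7, flow now 11.
Augment In→v1→v3→v6→Eg: bottleneck 4, flow now 15.
Augment In→v2→v3→v6→Eg: bottleneck 9, flow now 24.
No augmenting path remains; maximum flow = 24.
By max-flow min-cut, the minimum cut capacity equals the max flow.
In the residual graph, reachable from In: {In, v1, v2, v3, v6}.
Min-cut edges: v3→v4 (4), v3→v5 (7), v6→Eg (13); capacity 4 + 7 + 13 = 24.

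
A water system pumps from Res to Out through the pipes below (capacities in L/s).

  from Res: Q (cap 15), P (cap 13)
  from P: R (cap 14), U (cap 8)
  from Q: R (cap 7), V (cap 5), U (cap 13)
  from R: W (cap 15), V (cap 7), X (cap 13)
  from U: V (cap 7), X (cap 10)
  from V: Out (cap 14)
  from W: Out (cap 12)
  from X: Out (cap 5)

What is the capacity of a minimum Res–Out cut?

28

Augment Res→Q→V→Out: bottleneck 5, flow now 5.
Augment Res→P→R→V→Out: bottleneck 7, flow now 12.
Augment Res→P→R→W→Out: bottleneck 6, flow now 18.
Augment Res→Q→R→W→Out: bottleneck 6, flow now 24.
Augment Res→Q→R→X→Out: bottleneck 1, flow now 25.
Augment Res→Q→U→V→Out: bottleneck 2, flow now 27.
Augment Res→Q→U→X→Out: bottleneck 1, flow now 28.
No augmenting path remains; maximum flow = 28.
By max-flow min-cut, the minimum cut capacity equals the max flow.
In the residual graph, reachable from Res: {Res}.
Min-cut edges: Res→P (13), Res→Q (15); capacity 13 + 15 = 28.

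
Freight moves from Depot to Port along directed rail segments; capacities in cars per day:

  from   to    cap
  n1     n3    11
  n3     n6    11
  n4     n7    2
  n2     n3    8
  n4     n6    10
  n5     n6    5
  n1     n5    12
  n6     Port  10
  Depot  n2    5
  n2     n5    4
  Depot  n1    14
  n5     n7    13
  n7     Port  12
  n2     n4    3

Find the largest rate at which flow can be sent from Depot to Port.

19

Augment Depot→n1→n3→n6→Port: bottleneck 10, flow now 10.
Augment Depot→n1→n5→n7→Port: bottleneck 4, flow now 14.
Augment Depot→n2→n4→n7→Port: bottleneck 2, flow now 16.
Augment Depot→n2→n5→n7→Port: bottleneck 3, flow now 19.
No augmenting path remains; maximum flow = 19.
In the residual graph, reachable from Depot: {Depot}.
Min-cut edges: Depot→n1 (14), Depot→n2 (5); capacity 14 + 5 = 19.
This cut is saturated, so no flow can exceed 19.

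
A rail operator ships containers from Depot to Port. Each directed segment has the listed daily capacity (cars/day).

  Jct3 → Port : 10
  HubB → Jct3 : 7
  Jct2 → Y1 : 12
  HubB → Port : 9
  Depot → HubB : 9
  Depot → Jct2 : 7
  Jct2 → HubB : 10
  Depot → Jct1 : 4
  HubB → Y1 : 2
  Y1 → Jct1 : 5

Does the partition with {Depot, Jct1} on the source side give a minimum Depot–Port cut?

Yes — it is a minimum cut (capacity 16).

Given cut capacity: 7 + 9 = 16.
Augment Depot→HubB→Port: bottleneck 9, flow now 9.
Augment Depot→Jct2→HubB→Jct3→Port: bottleneck 7, flow now 16.
No augmenting path remains; maximum flow = 16.
Cut capacity 16 equals the max flow, so it is a minimum cut.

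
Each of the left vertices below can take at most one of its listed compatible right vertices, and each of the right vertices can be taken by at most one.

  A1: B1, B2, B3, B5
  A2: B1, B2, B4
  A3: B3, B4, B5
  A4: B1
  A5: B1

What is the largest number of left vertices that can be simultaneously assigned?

Unit-capacity flow: source→left, listed edges, right→sink; max matching = max flow.
Augmenting path A1→B1 (+1); matched 1.
Augmenting path A2→B2 (+1); matched 2.
Augmenting path A3→B3 (+1); matched 3.
Augmenting path A4→B1→A1→B5 (+1); matched 4.
No augmenting path remains; maximum matching = 4.
König certificate: {A1, A2, A3, B1} is a vertex cover of size 4 (every listed pair touches it), so no matching can be larger.

4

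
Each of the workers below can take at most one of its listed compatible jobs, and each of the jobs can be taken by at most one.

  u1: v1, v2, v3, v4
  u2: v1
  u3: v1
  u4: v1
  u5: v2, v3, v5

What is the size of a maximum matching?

3

Unit-capacity flow: source→left, listed edges, right→sink; max matching = max flow.
Augmenting path u1→v1 (+1); matched 1.
Augmenting path u5→v2 (+1); matched 2.
Augmenting path u2→v1→u1→v3 (+1); matched 3.
No augmenting path remains; maximum matching = 3.
König certificate: {u1, u5, v1} is a vertex cover of size 3 (every listed pair touches it), so no matching can be larger.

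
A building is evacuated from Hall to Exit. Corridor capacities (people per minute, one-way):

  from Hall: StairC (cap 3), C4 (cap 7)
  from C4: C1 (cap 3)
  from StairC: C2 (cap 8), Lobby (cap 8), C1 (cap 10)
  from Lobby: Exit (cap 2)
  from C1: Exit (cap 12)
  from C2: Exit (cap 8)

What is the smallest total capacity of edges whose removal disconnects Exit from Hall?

Augment Hall→C4→C1→Exit: bottleneck 3, flow now 3.
Augment Hall→StairC→Lobby→Exit: bottleneck 2, flow now 5.
Augment Hall→StairC→C1→Exit: bottleneck 1, flow now 6.
No augmenting path remains; maximum flow = 6.
By max-flow min-cut, the minimum cut capacity equals the max flow.
In the residual graph, reachable from Hall: {Hall, C4}.
Min-cut edges: Hall→StairC (3), C4→C1 (3); capacity 3 + 3 = 6.

6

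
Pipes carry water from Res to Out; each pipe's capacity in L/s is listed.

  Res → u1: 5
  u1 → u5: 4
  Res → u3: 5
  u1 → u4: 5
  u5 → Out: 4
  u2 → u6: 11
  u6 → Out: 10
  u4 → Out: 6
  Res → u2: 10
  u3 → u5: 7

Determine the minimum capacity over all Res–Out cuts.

19

Augment Res→u1→u4→Out: bottleneck 5, flow now 5.
Augment Res→u2→u6→Out: bottleneck 10, flow now 15.
Augment Res→u3→u5→Out: bottleneck 4, flow now 19.
No augmenting path remains; maximum flow = 19.
By max-flow min-cut, the minimum cut capacity equals the max flow.
In the residual graph, reachable from Res: {Res, u3, u5}.
Min-cut edges: Res→u1 (5), Res→u2 (10), u5→Out (4); capacity 5 + 10 + 4 = 19.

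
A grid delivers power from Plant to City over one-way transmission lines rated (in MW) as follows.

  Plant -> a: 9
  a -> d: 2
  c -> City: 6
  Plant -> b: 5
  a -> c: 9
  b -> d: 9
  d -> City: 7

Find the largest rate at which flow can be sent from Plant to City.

Augment Plant→a→c→City: bottleneck 6, flow now 6.
Augment Plant→a→d→City: bottleneck 2, flow now 8.
Augment Plant→b→d→City: bottleneck 5, flow now 13.
No augmenting path remains; maximum flow = 13.
In the residual graph, reachable from Plant: {Plant, a, c}.
Min-cut edges: Plant→b (5), a→d (2), c→City (6); capacity 5 + 2 + 6 = 13.
This cut is saturated, so no flow can exceed 13.

13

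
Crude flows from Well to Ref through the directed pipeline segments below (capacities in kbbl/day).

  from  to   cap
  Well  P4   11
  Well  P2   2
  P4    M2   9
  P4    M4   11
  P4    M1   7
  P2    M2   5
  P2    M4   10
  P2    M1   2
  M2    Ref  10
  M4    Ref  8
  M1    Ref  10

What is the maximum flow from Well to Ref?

Augment Well→P4→M2→Ref: bottleneck 9, flow now 9.
Augment Well→P4→M4→Ref: bottleneck 2, flow now 11.
Augment Well→P2→M2→Ref: bottleneck 1, flow now 12.
Augment Well→P2→M4→Ref: bottleneck 1, flow now 13.
No augmenting path remains; maximum flow = 13.
In the residual graph, reachable from Well: {Well}.
Min-cut edges: Well→P4 (11), Well→P2 (2); capacity 11 + 2 = 13.
This cut is saturated, so no flow can exceed 13.

13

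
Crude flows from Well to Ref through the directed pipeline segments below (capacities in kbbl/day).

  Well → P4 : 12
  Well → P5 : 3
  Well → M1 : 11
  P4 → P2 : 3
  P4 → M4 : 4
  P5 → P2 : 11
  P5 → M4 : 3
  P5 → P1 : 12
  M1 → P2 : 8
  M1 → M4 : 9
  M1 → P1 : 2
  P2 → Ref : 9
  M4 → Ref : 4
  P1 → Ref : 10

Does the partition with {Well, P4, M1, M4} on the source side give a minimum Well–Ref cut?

No — its capacity is 20, but the minimum cut has capacity 18.

Given cut capacity: 3 + 3 + 8 + 2 + 4 = 20.
Augment Well→P4→P2→Ref: bottleneck 3, flow now 3.
Augment Well→P4→M4→Ref: bottleneck 4, flow now 7.
Augment Well→P5→P2→Ref: bottleneck 3, flow now 10.
Augment Well→M1→P2→Ref: bottleneck 3, flow now 13.
Augment Well→M1→P1→Ref: bottleneck 2, flow now 15.
Augment Well→M1→P2→P5→P1→Ref: bottleneck 3, flow now 18. (uses reverse residual edge)
No augmenting path remains; maximum flow = 18.
In the residual graph, reachable from Well: {Well, P4, M1, P2, M4}.
Min-cut edges: Well→P5 (3), M1→P1 (2), P2→Ref (9), M4→Ref (4); capacity 3 + 2 + 9 + 4 = 18.
Cut capacity 20 exceeds the max flow 18, so it is not minimum.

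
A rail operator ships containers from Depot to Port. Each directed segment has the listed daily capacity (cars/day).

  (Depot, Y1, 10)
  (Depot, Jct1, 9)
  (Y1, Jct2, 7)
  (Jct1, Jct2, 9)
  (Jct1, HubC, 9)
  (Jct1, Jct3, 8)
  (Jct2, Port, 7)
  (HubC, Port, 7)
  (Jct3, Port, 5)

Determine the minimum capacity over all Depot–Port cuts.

16

Augment Depot→Y1→Jct2→Port: bottleneck 7, flow now 7.
Augment Depot→Jct1→HubC→Port: bottleneck 7, flow now 14.
Augment Depot→Jct1→Jct3→Port: bottleneck 2, flow now 16.
No augmenting path remains; maximum flow = 16.
By max-flow min-cut, the minimum cut capacity equals the max flow.
In the residual graph, reachable from Depot: {Depot, Y1}.
Min-cut edges: Depot→Jct1 (9), Y1→Jct2 (7); capacity 9 + 7 = 16.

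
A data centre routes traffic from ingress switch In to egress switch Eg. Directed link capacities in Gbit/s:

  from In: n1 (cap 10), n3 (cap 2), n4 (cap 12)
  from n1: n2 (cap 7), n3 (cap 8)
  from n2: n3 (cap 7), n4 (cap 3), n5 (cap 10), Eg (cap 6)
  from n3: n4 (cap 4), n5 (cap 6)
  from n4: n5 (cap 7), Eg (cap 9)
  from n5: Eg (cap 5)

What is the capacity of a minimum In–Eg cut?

20

Augment In→n4→Eg: bottleneck 9, flow now 9.
Augment In→n1→n2→Eg: bottleneck 6, flow now 15.
Augment In→n3→n5→Eg: bottleneck 2, flow now 17.
Augment In→n4→n5→Eg: bottleneck 3, flow now 20.
No augmenting path remains; maximum flow = 20.
By max-flow min-cut, the minimum cut capacity equals the max flow.
In the residual graph, reachable from In: {In, n1, n2, n3, n4, n5}.
Min-cut edges: n2→Eg (6), n4→Eg (9), n5→Eg (5); capacity 6 + 9 + 5 = 20.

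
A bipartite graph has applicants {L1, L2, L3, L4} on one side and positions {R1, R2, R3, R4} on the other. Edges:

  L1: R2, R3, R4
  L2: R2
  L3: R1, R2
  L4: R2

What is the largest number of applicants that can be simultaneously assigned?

Unit-capacity flow: source→left, listed edges, right→sink; max matching = max flow.
Augmenting path L1→R2 (+1); matched 1.
Augmenting path L3→R1 (+1); matched 2.
Augmenting path L2→R2→L1→R3 (+1); matched 3.
No augmenting path remains; maximum matching = 3.
König certificate: {L1, L3, R2} is a vertex cover of size 3 (every listed pair touches it), so no matching can be larger.

3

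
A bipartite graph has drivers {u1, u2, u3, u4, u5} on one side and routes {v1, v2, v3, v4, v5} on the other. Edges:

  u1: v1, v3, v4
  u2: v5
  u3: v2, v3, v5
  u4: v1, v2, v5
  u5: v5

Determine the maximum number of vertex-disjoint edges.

Unit-capacity flow: source→left, listed edges, right→sink; max matching = max flow.
Augmenting path u1→v1 (+1); matched 1.
Augmenting path u2→v5 (+1); matched 2.
Augmenting path u3→v2 (+1); matched 3.
Augmenting path u4→v1→u1→v3 (+1); matched 4.
No augmenting path remains; maximum matching = 4.
König certificate: {u1, u3, u4, v5} is a vertex cover of size 4 (every listed pair touches it), so no matching can be larger.

4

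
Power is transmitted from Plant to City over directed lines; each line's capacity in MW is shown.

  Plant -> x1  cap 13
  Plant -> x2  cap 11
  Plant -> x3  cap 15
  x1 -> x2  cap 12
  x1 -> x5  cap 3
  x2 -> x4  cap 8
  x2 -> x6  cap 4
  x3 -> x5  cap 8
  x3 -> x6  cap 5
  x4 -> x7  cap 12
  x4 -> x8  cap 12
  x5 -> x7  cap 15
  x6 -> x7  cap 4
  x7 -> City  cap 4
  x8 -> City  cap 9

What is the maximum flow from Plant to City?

Augment Plant→x1→x5→x7→City: bottleneck 3, flow now 3.
Augment Plant→x2→x4→x7→City: bottleneck 1, flow now 4.
Augment Plant→x2→x4→x8→City: bottleneck 7, flow now 11.
Augment Plant→x2→x6→x7→x4→x8→City: bottleneck 1, flow now 12. (uses reverse residual edge)
No augmenting path remains; maximum flow = 12.
In the residual graph, reachable from Plant: {Plant, x1, x2, x3, x5, x6, x7}.
Min-cut edges: x2→x4 (8), x7→City (4); capacity 8 + 4 = 12.
This cut is saturated, so no flow can exceed 12.

12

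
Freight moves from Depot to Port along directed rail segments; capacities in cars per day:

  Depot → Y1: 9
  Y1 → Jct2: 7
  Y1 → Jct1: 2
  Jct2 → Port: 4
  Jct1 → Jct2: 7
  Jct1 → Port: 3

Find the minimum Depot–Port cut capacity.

6

Augment Depot→Y1→Jct2→Port: bottleneck 4, flow now 4.
Augment Depot→Y1→Jct1→Port: bottleneck 2, flow now 6.
No augmenting path remains; maximum flow = 6.
By max-flow min-cut, the minimum cut capacity equals the max flow.
In the residual graph, reachable from Depot: {Depot, Y1, Jct2}.
Min-cut edges: Y1→Jct1 (2), Jct2→Port (4); capacity 2 + 4 = 6.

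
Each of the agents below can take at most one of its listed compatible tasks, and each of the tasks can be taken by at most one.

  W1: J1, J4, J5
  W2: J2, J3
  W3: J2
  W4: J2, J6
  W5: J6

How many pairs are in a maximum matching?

Unit-capacity flow: source→left, listed edges, right→sink; max matching = max flow.
Augmenting path W1→J1 (+1); matched 1.
Augmenting path W2→J2 (+1); matched 2.
Augmenting path W4→J6 (+1); matched 3.
Augmenting path W3→J2→W2→J3 (+1); matched 4.
No augmenting path remains; maximum matching = 4.
König certificate: {W1, W2, J2, J6} is a vertex cover of size 4 (every listed pair touches it), so no matching can be larger.

4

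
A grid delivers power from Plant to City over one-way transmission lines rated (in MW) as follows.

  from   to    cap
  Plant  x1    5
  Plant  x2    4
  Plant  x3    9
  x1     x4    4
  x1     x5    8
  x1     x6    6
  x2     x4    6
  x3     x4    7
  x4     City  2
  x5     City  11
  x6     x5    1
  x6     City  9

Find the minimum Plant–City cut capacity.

Augment Plant→x1→x4→City: bottleneck 2, flow now 2.
Augment Plant→x1→x5→City: bottleneck 3, flow now 5.
Augment Plant→x2→x4→x1→x5→City: bottleneck 2, flow now 7. (uses reverse residual edge)
No augmenting path remains; maximum flow = 7.
By max-flow min-cut, the minimum cut capacity equals the max flow.
In the residual graph, reachable from Plant: {Plant, x2, x3, x4}.
Min-cut edges: Plant→x1 (5), x4→City (2); capacity 5 + 2 = 7.

7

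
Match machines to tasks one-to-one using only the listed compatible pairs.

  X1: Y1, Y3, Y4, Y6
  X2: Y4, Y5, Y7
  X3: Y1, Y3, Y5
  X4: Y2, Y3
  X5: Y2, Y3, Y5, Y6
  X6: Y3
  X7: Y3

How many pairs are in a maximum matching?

6

Unit-capacity flow: source→left, listed edges, right→sink; max matching = max flow.
Augmenting path X1→Y1 (+1); matched 1.
Augmenting path X2→Y4 (+1); matched 2.
Augmenting path X3→Y3 (+1); matched 3.
Augmenting path X4→Y2 (+1); matched 4.
Augmenting path X5→Y5 (+1); matched 5.
Augmenting path X6→Y3→X3→Y1→X1→Y6 (+1); matched 6.
No augmenting path remains; maximum matching = 6.
König certificate: {X1, X2, X3, X4, X5, Y3} is a vertex cover of size 6 (every listed pair touches it), so no matching can be larger.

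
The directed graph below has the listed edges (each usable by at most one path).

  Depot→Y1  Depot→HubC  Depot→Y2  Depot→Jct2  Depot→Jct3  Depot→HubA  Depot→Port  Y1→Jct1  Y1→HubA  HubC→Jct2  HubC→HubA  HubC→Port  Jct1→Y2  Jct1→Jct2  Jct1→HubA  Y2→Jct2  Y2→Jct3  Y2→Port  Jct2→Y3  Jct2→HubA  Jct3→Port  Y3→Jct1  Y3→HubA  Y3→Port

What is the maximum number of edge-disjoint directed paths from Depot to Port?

Assign every edge capacity 1; by Menger, the answer equals the max flow.
Path Depot→Port (+1); total 1.
Path Depot→HubC→Port (+1); total 2.
Path Depot→Y2→Port (+1); total 3.
Path Depot→Jct3→Port (+1); total 4.
Path Depot→Jct2→Y3→Port (+1); total 5.
No residual Depot→Port path; max flow = 5.
Certifying cut of size 5: {Depot→HubC, Depot→Port, Jct2→Y3, Jct3→Port, Y2→Port}.

5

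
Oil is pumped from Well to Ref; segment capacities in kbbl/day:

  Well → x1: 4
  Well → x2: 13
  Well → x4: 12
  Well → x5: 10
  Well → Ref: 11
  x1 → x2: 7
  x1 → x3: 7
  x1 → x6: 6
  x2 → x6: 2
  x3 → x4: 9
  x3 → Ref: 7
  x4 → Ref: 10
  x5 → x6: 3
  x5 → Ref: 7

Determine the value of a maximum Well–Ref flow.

32

Augment Well→Ref: bottleneck 11, flow now 11.
Augment Well→x4→Ref: bottleneck 10, flow now 21.
Augment Well→x5→Ref: bottleneck 7, flow now 28.
Augment Well→x1→x3→Ref: bottleneck 4, flow now 32.
No augmenting path remains; maximum flow = 32.
In the residual graph, reachable from Well: {Well, x2, x4, x5, x6}.
Min-cut edges: Well→x1 (4), Well→Ref (11), x4→Ref (10), x5→Ref (7); capacity 4 + 11 + 10 + 7 = 32.
This cut is saturated, so no flow can exceed 32.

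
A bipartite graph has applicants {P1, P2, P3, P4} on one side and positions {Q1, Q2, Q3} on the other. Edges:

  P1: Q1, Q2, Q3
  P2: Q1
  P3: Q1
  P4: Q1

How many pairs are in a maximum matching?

2

Unit-capacity flow: source→left, listed edges, right→sink; max matching = max flow.
Augmenting path P1→Q1 (+1); matched 1.
Augmenting path P2→Q1→P1→Q2 (+1); matched 2.
No augmenting path remains; maximum matching = 2.
König certificate: {P1, Q1} is a vertex cover of size 2 (every listed pair touches it), so no matching can be larger.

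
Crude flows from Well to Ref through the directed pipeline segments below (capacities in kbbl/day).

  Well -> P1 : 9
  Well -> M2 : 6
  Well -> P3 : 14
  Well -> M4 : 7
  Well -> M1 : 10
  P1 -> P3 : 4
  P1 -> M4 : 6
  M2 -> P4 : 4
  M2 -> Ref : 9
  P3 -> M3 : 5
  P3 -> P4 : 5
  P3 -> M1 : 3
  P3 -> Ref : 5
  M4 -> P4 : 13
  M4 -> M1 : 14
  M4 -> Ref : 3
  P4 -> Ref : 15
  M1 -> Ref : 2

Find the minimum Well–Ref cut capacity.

Augment Well→M2→Ref: bottleneck 6, flow now 6.
Augment Well→P3→Ref: bottleneck 5, flow now 11.
Augment Well→M4→Ref: bottleneck 3, flow now 14.
Augment Well→M1→Ref: bottleneck 2, flow now 16.
Augment Well→P3→P4→Ref: bottleneck 5, flow now 21.
Augment Well→M4→P4→Ref: bottleneck 4, flow now 25.
Augment Well→P1→M4→P4→Ref: bottleneck 6, flow now 31.
No augmenting path remains; maximum flow = 31.
By max-flow min-cut, the minimum cut capacity equals the max flow.
In the residual graph, reachable from Well: {Well, P1, P3, M3, M1}.
Min-cut edges: Well→M2 (6), Well→M4 (7), P1→M4 (6), P3→P4 (5), P3→Ref (5), M1→Ref (2); capacity 6 + 7 + 6 + 5 + 5 + 2 = 31.

31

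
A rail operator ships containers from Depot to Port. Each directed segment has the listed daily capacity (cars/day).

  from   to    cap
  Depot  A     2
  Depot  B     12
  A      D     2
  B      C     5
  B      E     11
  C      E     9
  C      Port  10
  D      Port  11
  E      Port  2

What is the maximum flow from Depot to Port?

Augment Depot→A→D→Port: bottleneck 2, flow now 2.
Augment Depot→B→C→Port: bottleneck 5, flow now 7.
Augment Depot→B→E→Port: bottleneck 2, flow now 9.
No augmenting path remains; maximum flow = 9.
In the residual graph, reachable from Depot: {Depot, B, E}.
Min-cut edges: Depot→A (2), B→C (5), E→Port (2); capacity 2 + 5 + 2 = 9.
This cut is saturated, so no flow can exceed 9.

9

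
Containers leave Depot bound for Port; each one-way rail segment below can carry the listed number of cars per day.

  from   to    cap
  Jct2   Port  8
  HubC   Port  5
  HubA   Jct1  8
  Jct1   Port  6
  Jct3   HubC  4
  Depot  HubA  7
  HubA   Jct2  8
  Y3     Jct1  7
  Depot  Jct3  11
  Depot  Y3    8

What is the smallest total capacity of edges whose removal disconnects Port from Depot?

Augment Depot→HubA→Jct2→Port: bottleneck 7, flow now 7.
Augment Depot→Y3→Jct1→Port: bottleneck 6, flow now 13.
Augment Depot→Jct3→HubC→Port: bottleneck 4, flow now 17.
No augmenting path remains; maximum flow = 17.
By max-flow min-cut, the minimum cut capacity equals the max flow.
In the residual graph, reachable from Depot: {Depot, Y3, Jct3, Jct1}.
Min-cut edges: Depot→HubA (7), Jct3→HubC (4), Jct1→Port (6); capacity 7 + 4 + 6 = 17.

17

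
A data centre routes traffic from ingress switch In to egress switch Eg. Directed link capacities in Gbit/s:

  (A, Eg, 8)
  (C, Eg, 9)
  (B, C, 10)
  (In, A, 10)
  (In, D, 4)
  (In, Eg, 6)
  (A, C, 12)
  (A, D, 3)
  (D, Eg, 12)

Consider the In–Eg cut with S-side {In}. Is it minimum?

Yes — it is a minimum cut (capacity 20).

Given cut capacity: 10 + 4 + 6 = 20.
Augment In→Eg: bottleneck 6, flow now 6.
Augment In→A→Eg: bottleneck 8, flow now 14.
Augment In→D→Eg: bottleneck 4, flow now 18.
Augment In→A→C→Eg: bottleneck 2, flow now 20.
No augmenting path remains; maximum flow = 20.
Cut capacity 20 equals the max flow, so it is a minimum cut.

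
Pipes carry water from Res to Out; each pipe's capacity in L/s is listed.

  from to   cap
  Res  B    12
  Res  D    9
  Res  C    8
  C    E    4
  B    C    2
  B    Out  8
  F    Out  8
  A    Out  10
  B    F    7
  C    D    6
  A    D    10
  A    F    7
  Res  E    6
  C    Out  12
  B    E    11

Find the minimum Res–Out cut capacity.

Augment Res→B→Out: bottleneck 8, flow now 8.
Augment Res→C→Out: bottleneck 8, flow now 16.
Augment Res→B→C→Out: bottleneck 2, flow now 18.
Augment Res→B→F→Out: bottleneck 2, flow now 20.
No augmenting path remains; maximum flow = 20.
By max-flow min-cut, the minimum cut capacity equals the max flow.
In the residual graph, reachable from Res: {Res, D, E}.
Min-cut edges: Res→B (12), Res→C (8); capacity 12 + 8 = 20.

20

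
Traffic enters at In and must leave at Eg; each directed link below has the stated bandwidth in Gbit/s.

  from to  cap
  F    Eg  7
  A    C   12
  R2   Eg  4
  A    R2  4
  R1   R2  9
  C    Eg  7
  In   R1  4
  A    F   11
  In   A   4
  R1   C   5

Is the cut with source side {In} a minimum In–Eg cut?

Yes — it is a minimum cut (capacity 8).

Given cut capacity: 4 + 4 = 8.
Augment In→A→F→Eg: bottleneck 4, flow now 4.
Augment In→R1→C→Eg: bottleneck 4, flow now 8.
No augmenting path remains; maximum flow = 8.
Cut capacity 8 equals the max flow, so it is a minimum cut.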